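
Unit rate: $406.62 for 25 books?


Unit rate = total / quantity
= 406.62 / 25
= $16.26 per unit

$16.26 per unit


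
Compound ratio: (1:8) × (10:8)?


Compound ratio = (1×10) : (8×8)
= 10:64
GCD = 2
= 5:32

5:32


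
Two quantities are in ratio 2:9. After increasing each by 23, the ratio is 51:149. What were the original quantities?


Let A = 2k, B = 9k.
(2k + 23) / (9k + 23) = 51/149
Cross-multiply: 149(2k + 23) = 51(9k + 23)
298k + 3427 = 459k + 1173
298k - 459k = 1173 - 3427
-161k = -2254
k = -2254/-161 = 14
A = 2×14 = 28, B = 9×14 = 126
= A = 28, B = 126

A = 28, B = 126


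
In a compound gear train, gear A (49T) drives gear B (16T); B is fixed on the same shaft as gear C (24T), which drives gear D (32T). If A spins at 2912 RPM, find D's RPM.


Stage 1: RPM_B = RPM_A × t_A/t_B = 2912 × 49/16 = 142688/16 = 8918.00
B and C share a shaft → RPM_C = RPM_B
Stage 2: RPM_D = RPM_C × t_C/t_D = RPM_A × (t_A×t_C)/(t_B×t_D)
Overall ratio = (49×24)/(16×32) = 1176/512
RPM_D = 2912 × 1176/512 = 3424512/512
= 6688.50 RPM

6688.50 RPM


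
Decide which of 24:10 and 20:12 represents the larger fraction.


24/10 = 2.4000
20/12 = 1.6667
2.4000 > 1.6667, so 24:10 is greater
= 24:10

24:10


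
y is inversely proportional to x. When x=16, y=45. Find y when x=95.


Inverse proportion: x × y = constant
k = 16 × 45 = 720
y₂ = k / 95 = 720 / 95
= 7.58

7.58


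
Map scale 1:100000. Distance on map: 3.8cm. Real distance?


Real distance = map distance × scale
= 3.8cm × 100000
= 380000 cm = 3800.0 m
= 3.800 km

3.800 km


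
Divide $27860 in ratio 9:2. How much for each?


Total parts = 9 + 2 = 11
Part 1: 27860 × 9/11 = 22794.55
Part 2: 27860 × 2/11 = 5065.45
= Part 1: $22794.55, Part 2: $5065.45

Part 1: $22794.55, Part 2: $5065.45


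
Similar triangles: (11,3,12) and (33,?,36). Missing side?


Scale factor = 33/11 = 3
Missing side = 3 × 3
= 9.0

9.0


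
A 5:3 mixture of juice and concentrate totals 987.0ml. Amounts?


Total parts = 5 + 3 = 8
juice: 987.0 × 5/8 = 616.9ml
concentrate: 987.0 × 3/8 = 370.1ml
= 616.9ml and 370.1ml

616.9ml and 370.1ml


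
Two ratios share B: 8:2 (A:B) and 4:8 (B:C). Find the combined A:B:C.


Match B: multiply A:B by 4 → 32:8
Multiply B:C by 2 → 8:16
Combined: 32:8:16
GCD = 8
= 4:1:2

4:1:2


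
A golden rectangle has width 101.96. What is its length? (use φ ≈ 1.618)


φ = (1 + √5) / 2 ≈ 1.618
Length = width × φ = 101.96 × 1.618 = 164.97128
≈ 164.97

164.97


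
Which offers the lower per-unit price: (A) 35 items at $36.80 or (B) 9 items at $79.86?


Deal A: $36.80/35 = $1.0514/unit
Deal B: $79.86/9 = $8.8733/unit
A is cheaper per unit
= Deal A

Deal A


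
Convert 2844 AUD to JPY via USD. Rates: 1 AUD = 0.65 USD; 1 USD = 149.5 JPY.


Step 1: 2844 AUD × 0.65 = 1848.60 USD
Step 2: 1848.60 USD × 149.5 = 276365.70 JPY
Implied rate AUD→JPY = 0.65 × 149.5 = 97.1750
= 276365.70 JPY

276365.70 JPY


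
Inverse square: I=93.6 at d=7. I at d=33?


I₁d₁² = I₂d₂²
I₂ = I₁ × (d₁/d₂)²
= 93.6 × (7/33)²
= 93.6 × 49/1089
= 4586.4/1089
≈ 4.2116

4.2116


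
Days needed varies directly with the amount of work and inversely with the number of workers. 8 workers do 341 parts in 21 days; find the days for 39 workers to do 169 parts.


Days ∝ work / workers, so d₂ = d₁ × (m₁/m₂) × (w₂/w₁)
Workers factor (inverse): 8/39 ≈ 0.2051
Work factor (direct): 169/341 ≈ 0.4956
d₂ = 21 × 8/39 × 169/341 = (21 × 8 × 169) / (39 × 341) = 28392/13299
≈ 2.13 days

2.13 days


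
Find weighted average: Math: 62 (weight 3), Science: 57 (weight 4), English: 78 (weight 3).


Numerator = 62×3 + 57×4 + 78×3
= 186 + 228 + 234
= 648
Total weight = 10
Weighted avg = 648/10
= 64.80

64.80


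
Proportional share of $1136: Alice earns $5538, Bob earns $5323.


Total income = 5538 + 5323 = $10861
Alice: $1136 × 5538/10861 = $579.24
Bob: $1136 × 5323/10861 = $556.76
= Alice: $579.24, Bob: $556.76

Alice: $579.24, Bob: $556.76


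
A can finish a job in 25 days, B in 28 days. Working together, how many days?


Rate of A = 1/25 per day
Rate of B = 1/28 per day
Combined rate = 1/25 + 1/28 = 53/700 ≈ 0.0757 per day
Days = 1 / combined rate = 700/53
≈ 13.21 days

13.21 days


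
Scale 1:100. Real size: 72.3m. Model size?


Model size = real / scale
= 72.3 / 100
= 0.7230 m

0.7230 m


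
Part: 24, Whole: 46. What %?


Percentage = (part / whole) × 100
= (24 / 46) × 100
≈ 52.17%

52.17%


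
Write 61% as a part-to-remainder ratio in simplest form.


61% means 61 parts out of 100; remainder = 39
Part : remainder = 61:39
GCD = 1
= 61:39

61:39


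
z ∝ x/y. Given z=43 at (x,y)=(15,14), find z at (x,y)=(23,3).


z = k·x/y
Solve for k using the known point: k = z·y/x = 43×14/15 = 602/15 ≈ 40.1333
Now evaluate at x=23, y=3:
z = k × 23 / 3 = (602 × 23) / (15 × 3) = 13846/45
≈ 307.6889

307.6889


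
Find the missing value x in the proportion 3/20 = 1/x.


Cross multiply: 3 × x = 20 × 1
3x = 20
x = 20 / 3
= 6.67

6.67


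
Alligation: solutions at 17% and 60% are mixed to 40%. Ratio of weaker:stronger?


Let x parts of 17% mix with y parts of 60%.
17x + 60y = 40(x + y)
17x + 60y = 40x + 40y
x(17 - 40) = y(40 - 60)
x/y = (60 - 40)/(40 - 17) = 20/23
Simplify: 20:23
= 20:23

20:23


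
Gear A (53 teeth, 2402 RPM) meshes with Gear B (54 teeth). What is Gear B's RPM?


Gear ratio = 53:54 = 53:54
RPM_B = RPM_A × (teeth_A / teeth_B)
= 2402 × (53/54)
= 2357.5 RPM

2357.5 RPM


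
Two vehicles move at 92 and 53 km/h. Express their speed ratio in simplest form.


Ratio = 92:53
GCD = 1
Simplified = 92:53
Time ratio (same distance) = 53:92
Speed ratio = 92:53

92:53


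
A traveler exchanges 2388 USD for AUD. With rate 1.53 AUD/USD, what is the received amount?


Amount × rate = 2388 × 1.53
= 3653.64 AUD

3653.64 AUD


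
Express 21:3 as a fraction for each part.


Total parts = 21 + 3 = 24
First part: 21/24 = 7/8
Second part: 3/24 = 1/8
= 7/8 and 1/8

7/8 and 1/8


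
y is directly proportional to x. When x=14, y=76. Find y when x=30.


Direct proportion: y/x = constant
k = 76/14 ≈ 5.4286
y₂ = k × 30 = 76 × 30 / 14 = 2280/14
≈ 162.86

162.86


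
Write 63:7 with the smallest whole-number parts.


GCD(63, 7) = 7
63/7 : 7/7
= 9:1

9:1


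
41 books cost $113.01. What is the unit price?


Unit rate = total / quantity
= 113.01 / 41
= $2.76 per unit

$2.76 per unit


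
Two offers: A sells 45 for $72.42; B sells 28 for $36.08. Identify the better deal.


Deal A: $72.42/45 = $1.6093/unit
Deal B: $36.08/28 = $1.2886/unit
B is cheaper per unit
= Deal B

Deal B


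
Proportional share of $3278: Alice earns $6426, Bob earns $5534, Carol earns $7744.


Total income = 6426 + 5534 + 7744 = $19704
Alice: $3278 × 6426/19704 = $1069.04
Bob: $3278 × 5534/19704 = $920.65
Carol: $3278 × 7744/19704 = $1288.31
= Alice: $1069.04, Bob: $920.65, Carol: $1288.31

Alice: $1069.04, Bob: $920.65, Carol: $1288.31


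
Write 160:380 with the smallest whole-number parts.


GCD(160, 380) = 20
160/20 : 380/20
= 8:19

8:19


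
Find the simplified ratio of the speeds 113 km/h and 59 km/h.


Ratio = 113:59
GCD = 1
Simplified = 113:59
Time ratio (same distance) = 59:113
Speed ratio = 113:59

113:59


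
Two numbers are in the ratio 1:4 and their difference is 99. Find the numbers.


Let A = 1k, B = 4k.
4k - 1k = 99
3k = 99 → k = 99/3 = 33
A = 1×33 = 33, B = 4×33 = 132
= A = 33, B = 132

A = 33, B = 132


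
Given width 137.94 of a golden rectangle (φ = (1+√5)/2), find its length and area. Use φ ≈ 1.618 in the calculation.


φ = (1 + √5) / 2 ≈ 1.618
Length = width × φ = 137.94 × 1.618 = 223.18692
≈ 223.19
Area = width × length = 137.94 × 223.18692 = 30786.4037448 ≈ 30786.40
= Length: 223.19, Area: 30786.40

Length: 223.19, Area: 30786.40


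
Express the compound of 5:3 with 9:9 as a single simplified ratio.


Compound ratio = (5×9) : (3×9)
= 45:27
GCD = 9
= 5:3

5:3


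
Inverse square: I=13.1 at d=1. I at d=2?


I₁d₁² = I₂d₂²
I₂ = I₁ × (d₁/d₂)²
= 13.1 × (1/2)²
= 13.1 × 1/4
= 13.1/4
= 3.2750

3.2750


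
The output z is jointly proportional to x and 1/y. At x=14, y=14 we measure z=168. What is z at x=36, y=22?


z = k·x/y
Solve for k using the known point: k = z·y/x = 168×14/14 = 2352/14 = 168.0000
Now evaluate at x=36, y=22:
z = k × 36 / 22 = (2352 × 36) / (14 × 22) = 84672/308
≈ 274.9091

274.9091


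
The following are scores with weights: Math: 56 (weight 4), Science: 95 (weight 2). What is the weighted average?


Numerator = 56×4 + 95×2
= 224 + 190
= 414
Total weight = 6
Weighted avg = 414/6
= 69.00

69.00


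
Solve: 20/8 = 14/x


Cross multiply: 20 × x = 8 × 14
20x = 112
x = 112 / 20
= 5.60

5.60


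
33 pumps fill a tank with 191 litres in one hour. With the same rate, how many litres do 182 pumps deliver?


Direct proportion: y/x = constant
k = 191/33 ≈ 5.7879
y₂ = k × 182 = 191 × 182 / 33 = 34762/33
≈ 1053.39

1053.39


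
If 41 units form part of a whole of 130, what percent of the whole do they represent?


Percentage = (part / whole) × 100
= (41 / 130) × 100
≈ 31.54%

31.54%


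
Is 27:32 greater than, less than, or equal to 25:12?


27/32 = 0.8438
25/12 = 2.0833
0.8438 < 2.0833, so 27:32 is less
= less than

less than


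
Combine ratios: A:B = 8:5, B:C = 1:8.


Match B: multiply A:B by 1 → 8:5
Multiply B:C by 5 → 5:40
Combined: 8:5:40
GCD = 1
= 8:5:40

8:5:40


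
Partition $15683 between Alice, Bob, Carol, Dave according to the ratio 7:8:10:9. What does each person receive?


Total parts = 7 + 8 + 10 + 9 = 34
Alice: 15683 × 7/34 = 3228.85
Bob: 15683 × 8/34 = 3690.12
Carol: 15683 × 10/34 = 4612.65
Dave: 15683 × 9/34 = 4151.38
= Alice: $3228.85, Bob: $3690.12, Carol: $4612.65, Dave: $4151.38

Alice: $3228.85, Bob: $3690.12, Carol: $4612.65, Dave: $4151.38


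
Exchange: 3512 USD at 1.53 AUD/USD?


Amount × rate = 3512 × 1.53
= 5373.36 AUD

5373.36 AUD


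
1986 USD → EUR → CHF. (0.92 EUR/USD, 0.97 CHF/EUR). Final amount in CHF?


Step 1: 1986 USD × 0.92 = 1827.12 EUR
Step 2: 1827.12 EUR × 0.97 = 1772.31 CHF
Implied rate USD→CHF = 0.92 × 0.97 = 0.8924
= 1772.31 CHF

1772.31 CHF


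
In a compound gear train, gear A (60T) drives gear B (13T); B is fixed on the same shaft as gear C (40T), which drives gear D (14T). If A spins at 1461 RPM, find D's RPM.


Stage 1: RPM_B = RPM_A × t_A/t_B = 1461 × 60/13 = 87660/13 ≈ 6743.08
B and C share a shaft → RPM_C = RPM_B
Stage 2: RPM_D = RPM_C × t_C/t_D = RPM_A × (t_A×t_C)/(t_B×t_D)
Overall ratio = (60×40)/(13×14) = 2400/182
RPM_D = 1461 × 2400/182 = 3506400/182
≈ 19265.93 RPM

19265.93 RPM


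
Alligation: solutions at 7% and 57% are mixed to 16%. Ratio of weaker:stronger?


Let x parts of 7% mix with y parts of 57%.
7x + 57y = 16(x + y)
7x + 57y = 16x + 16y
x(7 - 16) = y(16 - 57)
x/y = (57 - 16)/(16 - 7) = 41/9
Simplify: 41:9
= 41:9

41:9


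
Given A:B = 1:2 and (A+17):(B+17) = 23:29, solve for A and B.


Let A = 1k, B = 2k.
(1k + 17) / (2k + 17) = 23/29
Cross-multiply: 29(1k + 17) = 23(2k + 17)
29k + 493 = 46k + 391
29k - 46k = 391 - 493
-17k = -102
k = -102/-17 = 6
A = 1×6 = 6, B = 2×6 = 12
= A = 6, B = 12

A = 6, B = 12


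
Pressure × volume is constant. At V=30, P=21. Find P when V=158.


Inverse proportion: x × y = constant
k = 30 × 21 = 630
y₂ = k / 158 = 630 / 158
= 3.99

3.99


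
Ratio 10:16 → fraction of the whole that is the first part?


Total parts = 10 + 16 = 26
First part: 10/26 = 5/13
= 5/13

5/13


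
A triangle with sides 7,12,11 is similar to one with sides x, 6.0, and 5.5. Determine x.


Scale factor = 6.0/12 = 0.5
Missing side = 7 × 0.5
= 3.5

3.5


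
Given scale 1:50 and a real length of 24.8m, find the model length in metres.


Model size = real / scale
= 24.8 / 50
= 0.4960 m

0.4960 m


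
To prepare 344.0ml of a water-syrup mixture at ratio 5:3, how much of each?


Total parts = 5 + 3 = 8
water: 344.0 × 5/8 = 215.0ml
syrup: 344.0 × 3/8 = 129.0ml
= 215.0ml and 129.0ml

215.0ml and 129.0ml


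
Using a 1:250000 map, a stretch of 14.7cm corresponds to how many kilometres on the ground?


Real distance = map distance × scale
= 14.7cm × 250000
= 3675000 cm = 36750.0 m
= 36.750 km

36.750 km


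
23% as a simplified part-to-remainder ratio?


23% means 23 parts out of 100; remainder = 77
Part : remainder = 23:77
GCD = 1
= 23:77

23:77


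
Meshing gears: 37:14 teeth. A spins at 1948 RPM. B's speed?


Gear ratio = 37:14 = 37:14
RPM_B = RPM_A × (teeth_A / teeth_B)
= 1948 × (37/14)
= 5148.3 RPM

5148.3 RPM


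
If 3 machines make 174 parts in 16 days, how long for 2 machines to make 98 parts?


Days ∝ work / workers, so d₂ = d₁ × (m₁/m₂) × (w₂/w₁)
Workers factor (inverse): 3/2 = 1.5000
Work factor (direct): 98/174 ≈ 0.5632
d₂ = 16 × 3/2 × 98/174 = (16 × 3 × 98) / (2 × 174) = 4704/348
≈ 13.52 days

13.52 days


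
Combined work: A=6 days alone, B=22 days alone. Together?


Rate of A = 1/6 per day
Rate of B = 1/22 per day
Combined rate = 1/6 + 1/22 = 28/132 ≈ 0.2121 per day
Days = 1 / combined rate = 132/28
≈ 4.71 days

4.71 days


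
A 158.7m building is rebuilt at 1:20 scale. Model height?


Model size = real / scale
= 158.7 / 20
= 7.9350 m

7.9350 m


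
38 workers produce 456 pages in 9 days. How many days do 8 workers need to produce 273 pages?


Days ∝ work / workers, so d₂ = d₁ × (m₁/m₂) × (w₂/w₁)
Workers factor (inverse): 38/8 = 4.7500
Work factor (direct): 273/456 ≈ 0.5987
d₂ = 9 × 38/8 × 273/456 = (9 × 38 × 273) / (8 × 456) = 93366/3648
≈ 25.59 days

25.59 days


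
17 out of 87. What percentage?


Percentage = (part / whole) × 100
= (17 / 87) × 100
≈ 19.54%

19.54%


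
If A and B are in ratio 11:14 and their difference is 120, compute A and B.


Let A = 11k, B = 14k.
14k - 11k = 120
3k = 120 → k = 120/3 = 40
A = 11×40 = 440, B = 14×40 = 560
= A = 440, B = 560

A = 440, B = 560


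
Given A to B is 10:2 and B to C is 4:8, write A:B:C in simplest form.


Match B: multiply A:B by 4 → 40:8
Multiply B:C by 2 → 8:16
Combined: 40:8:16
GCD = 8
= 5:1:2

5:1:2


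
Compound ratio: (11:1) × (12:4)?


Compound ratio = (11×12) : (1×4)
= 132:4
GCD = 4
= 33:1

33:1


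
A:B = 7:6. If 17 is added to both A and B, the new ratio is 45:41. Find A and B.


Let A = 7k, B = 6k.
(7k + 17) / (6k + 17) = 45/41
Cross-multiply: 41(7k + 17) = 45(6k + 17)
287k + 697 = 270k + 765
287k - 270k = 765 - 697
17k = 68
k = 68/17 = 4
A = 7×4 = 28, B = 6×4 = 24
= A = 28, B = 24

A = 28, B = 24


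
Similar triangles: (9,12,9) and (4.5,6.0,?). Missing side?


Scale factor = 4.5/9 = 0.5
Missing side = 9 × 0.5
= 4.5

4.5


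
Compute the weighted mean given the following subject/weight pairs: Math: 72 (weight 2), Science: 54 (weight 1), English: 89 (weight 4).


Numerator = 72×2 + 54×1 + 89×4
= 144 + 54 + 356
= 554
Total weight = 7
Weighted avg = 554/7
= 79.14

79.14


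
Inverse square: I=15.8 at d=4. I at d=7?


I₁d₁² = I₂d₂²
I₂ = I₁ × (d₁/d₂)²
= 15.8 × (4/7)²
= 15.8 × 16/49
= 252.8/49
≈ 5.1592

5.1592


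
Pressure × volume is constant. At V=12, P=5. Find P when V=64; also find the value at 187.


Inverse proportion: x × y = constant
k = 12 × 5 = 60
At x=64: k/64 = 0.94
At x=187: k/187 = 0.32
= 0.94 and 0.32

0.94 and 0.32


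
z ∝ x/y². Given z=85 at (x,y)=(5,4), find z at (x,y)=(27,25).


z = k·x/y²
Solve for k using the known point: k = z·y²/x = 85×16/5 = 1360/5 = 272.0000
Now evaluate at x=27, y=25:
z = k × 27 / 625 = (1360 × 27) / (5 × 625) = 36720/3125
= 11.7504

11.7504


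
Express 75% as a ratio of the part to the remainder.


75% means 75 parts out of 100; remainder = 25
Part : remainder = 75:25
GCD = 25
= 3:1

3:1


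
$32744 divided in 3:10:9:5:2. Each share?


Total parts = 3 + 10 + 9 + 5 + 2 = 29
Part 1: 32744 × 3/29 = 3387.31
Part 2: 32744 × 10/29 = 11291.03
Part 3: 32744 × 9/29 = 10161.93
Part 4: 32744 × 5/29 = 5645.52
Part 5: 32744 × 2/29 = 2258.21
= Part 1: $3387.31, Part 2: $11291.03, Part 3: $10161.93, Part 4: $5645.52, Part 5: $2258.21

Part 1: $3387.31, Part 2: $11291.03, Part 3: $10161.93, Part 4: $5645.52, Part 5: $2258.21


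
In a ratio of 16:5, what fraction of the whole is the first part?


Total parts = 16 + 5 = 21
First part: 16/21 = 16/21
= 16/21

16/21


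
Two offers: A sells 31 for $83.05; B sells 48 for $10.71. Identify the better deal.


Deal A: $83.05/31 = $2.6790/unit
Deal B: $10.71/48 = $0.2231/unit
B is cheaper per unit
= Deal B

Deal B


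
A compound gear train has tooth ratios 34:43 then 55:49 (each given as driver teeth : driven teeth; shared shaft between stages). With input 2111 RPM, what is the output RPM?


Stage 1: RPM_B = RPM_A × t_A/t_B = 2111 × 34/43 = 71774/43 ≈ 1669.16
B and C share a shaft → RPM_C = RPM_B
Stage 2: RPM_D = RPM_C × t_C/t_D = RPM_A × (t_A×t_C)/(t_B×t_D)
Overall ratio = (34×55)/(43×49) = 1870/2107
RPM_D = 2111 × 1870/2107 = 3947570/2107
≈ 1873.55 RPM

1873.55 RPM


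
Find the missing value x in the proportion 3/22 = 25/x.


Cross multiply: 3 × x = 22 × 25
3x = 550
x = 550 / 3
= 183.33

183.33


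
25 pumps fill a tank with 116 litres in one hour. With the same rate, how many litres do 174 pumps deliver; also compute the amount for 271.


Direct proportion: y/x = constant
k = 116/25 = 4.6400
y at x=174: k × 174 = 116 × 174 / 25 = 20184/25 = 807.36
y at x=271: k × 271 = 116 × 271 / 25 = 31436/25 = 1257.44
= 807.36 and 1257.44

807.36 and 1257.44


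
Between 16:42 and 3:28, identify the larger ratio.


16/42 = 0.3810
3/28 = 0.1071
0.3810 > 0.1071, so 16:42 is greater
= 16:42

16:42


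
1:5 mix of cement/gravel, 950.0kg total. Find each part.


Total parts = 1 + 5 = 6
cement: 950.0 × 1/6 = 158.3kg
gravel: 950.0 × 5/6 = 791.7kg
= 158.3kg and 791.7kg

158.3kg and 791.7kg


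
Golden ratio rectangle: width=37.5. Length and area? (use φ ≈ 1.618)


φ = (1 + √5) / 2 ≈ 1.618
Length = width × φ = 37.5 × 1.618 = 60.675
≈ 60.68
Area = width × length = 37.5 × 60.675 = 2275.3125 ≈ 2275.31
= Length: 60.68, Area: 2275.31

Length: 60.68, Area: 2275.31


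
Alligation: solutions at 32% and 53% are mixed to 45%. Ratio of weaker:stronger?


Let x parts of 32% mix with y parts of 53%.
32x + 53y = 45(x + y)
32x + 53y = 45x + 45y
x(32 - 45) = y(45 - 53)
x/y = (53 - 45)/(45 - 32) = 8/13
Simplify: 8:13
= 8:13

8:13


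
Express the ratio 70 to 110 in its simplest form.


GCD(70, 110) = 10
70/10 : 110/10
= 7:11

7:11


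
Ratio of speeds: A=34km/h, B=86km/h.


Ratio = 34:86
GCD = 2
Simplified = 17:43
Time ratio (same distance) = 43:17
Speed ratio = 17:43

17:43


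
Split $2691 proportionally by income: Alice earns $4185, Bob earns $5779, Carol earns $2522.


Total income = 4185 + 5779 + 2522 = $12486
Alice: $2691 × 4185/12486 = $901.96
Bob: $2691 × 5779/12486 = $1245.50
Carol: $2691 × 2522/12486 = $543.54
= Alice: $901.96, Bob: $1245.50, Carol: $543.54

Alice: $901.96, Bob: $1245.50, Carol: $543.54


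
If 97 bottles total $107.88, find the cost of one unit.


Unit rate = total / quantity
= 107.88 / 97
= $1.11 per unit

$1.11 per unit


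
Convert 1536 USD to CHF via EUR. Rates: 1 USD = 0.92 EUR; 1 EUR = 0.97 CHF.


Step 1: 1536 USD × 0.92 = 1413.12 EUR
Step 2: 1413.12 EUR × 0.97 = 1370.73 CHF
Implied rate USD→CHF = 0.92 × 0.97 = 0.8924
= 1370.73 CHF

1370.73 CHF


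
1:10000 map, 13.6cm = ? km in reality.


Real distance = map distance × scale
= 13.6cm × 10000
= 136000 cm = 1360.0 m
= 1.360 km

1.360 km


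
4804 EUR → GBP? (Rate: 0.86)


Amount × rate = 4804 × 0.86
= 4131.44 GBP

4131.44 GBP


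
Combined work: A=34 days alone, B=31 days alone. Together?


Rate of A = 1/34 per day
Rate of B = 1/31 per day
Combined rate = 1/34 + 1/31 = 65/1054 ≈ 0.0617 per day
Days = 1 / combined rate = 1054/65
≈ 16.22 days

16.22 days


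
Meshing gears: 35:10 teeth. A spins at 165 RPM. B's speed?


Gear ratio = 35:10 = 7:2
RPM_B = RPM_A × (teeth_A / teeth_B)
= 165 × (35/10)
= 577.5 RPM

577.5 RPM


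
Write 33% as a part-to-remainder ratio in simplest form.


33% means 33 parts out of 100; remainder = 67
Part : remainder = 33:67
GCD = 1
= 33:67

33:67


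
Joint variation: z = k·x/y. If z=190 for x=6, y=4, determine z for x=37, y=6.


z = k·x/y
Solve for k using the known point: k = z·y/x = 190×4/6 = 760/6 ≈ 126.6667
Now evaluate at x=37, y=6:
z = k × 37 / 6 = (760 × 37) / (6 × 6) = 28120/36
≈ 781.1111

781.1111


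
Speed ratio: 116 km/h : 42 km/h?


Ratio = 116:42
GCD = 2
Simplified = 58:21
Time ratio (same distance) = 21:58
Speed ratio = 58:21

58:21


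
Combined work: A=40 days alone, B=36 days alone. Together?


Rate of A = 1/40 per day
Rate of B = 1/36 per day
Combined rate = 1/40 + 1/36 = 76/1440 ≈ 0.0528 per day
Days = 1 / combined rate = 1440/76
≈ 18.95 days

18.95 days


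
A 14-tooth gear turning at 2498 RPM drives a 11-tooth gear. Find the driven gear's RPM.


Gear ratio = 14:11 = 14:11
RPM_B = RPM_A × (teeth_A / teeth_B)
= 2498 × (14/11)
= 3179.3 RPM

3179.3 RPM


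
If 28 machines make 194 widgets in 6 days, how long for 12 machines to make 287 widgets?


Days ∝ work / workers, so d₂ = d₁ × (m₁/m₂) × (w₂/w₁)
Workers factor (inverse): 28/12 ≈ 2.3333
Work factor (direct): 287/194 ≈ 1.4794
d₂ = 6 × 28/12 × 287/194 = (6 × 28 × 287) / (12 × 194) = 48216/2328
≈ 20.71 days

20.71 days


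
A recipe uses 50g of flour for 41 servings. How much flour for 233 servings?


Direct proportion: y/x = constant
k = 50/41 ≈ 1.2195
y₂ = k × 233 = 50 × 233 / 41 = 11650/41
≈ 284.15

284.15


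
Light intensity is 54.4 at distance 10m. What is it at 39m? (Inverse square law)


I₁d₁² = I₂d₂²
I₂ = I₁ × (d₁/d₂)²
= 54.4 × (10/39)²
= 54.4 × 100/1521
= 5440/1521
≈ 3.5766

3.5766


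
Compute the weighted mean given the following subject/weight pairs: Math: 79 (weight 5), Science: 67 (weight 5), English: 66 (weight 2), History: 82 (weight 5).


Numerator = 79×5 + 67×5 + 66×2 + 82×5
= 395 + 335 + 132 + 410
= 1272
Total weight = 17
Weighted avg = 1272/17
= 74.82

74.82


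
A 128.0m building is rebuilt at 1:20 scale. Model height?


Model size = real / scale
= 128.0 / 20
= 6.4000 m

6.4000 m


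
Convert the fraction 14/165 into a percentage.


Percentage = (part / whole) × 100
= (14 / 165) × 100
≈ 8.48%

8.48%


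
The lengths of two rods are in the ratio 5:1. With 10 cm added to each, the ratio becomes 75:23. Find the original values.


Let A = 5k, B = 1k.
(5k + 10) / (1k + 10) = 75/23
Cross-multiply: 23(5k + 10) = 75(1k + 10)
115k + 230 = 75k + 750
115k - 75k = 750 - 230
40k = 520
k = 520/40 = 13
A = 5×13 = 65, B = 1×13 = 13
= A = 65, B = 13

A = 65, B = 13


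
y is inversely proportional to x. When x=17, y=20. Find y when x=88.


Inverse proportion: x × y = constant
k = 17 × 20 = 340
y₂ = k / 88 = 340 / 88
= 3.86

3.86


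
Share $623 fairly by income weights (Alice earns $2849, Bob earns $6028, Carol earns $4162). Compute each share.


Total income = 2849 + 6028 + 4162 = $13039
Alice: $623 × 2849/13039 = $136.12
Bob: $623 × 6028/13039 = $288.02
Carol: $623 × 4162/13039 = $198.86
= Alice: $136.12, Bob: $288.02, Carol: $198.86

Alice: $136.12, Bob: $288.02, Carol: $198.86


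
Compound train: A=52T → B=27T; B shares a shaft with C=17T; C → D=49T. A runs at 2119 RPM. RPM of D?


Stage 1: RPM_B = RPM_A × t_A/t_B = 2119 × 52/27 = 110188/27 ≈ 4081.04
B and C share a shaft → RPM_C = RPM_B
Stage 2: RPM_D = RPM_C × t_C/t_D = RPM_A × (t_A×t_C)/(t_B×t_D)
Overall ratio = (52×17)/(27×49) = 884/1323
RPM_D = 2119 × 884/1323 = 1873196/1323
≈ 1415.87 RPM

1415.87 RPM


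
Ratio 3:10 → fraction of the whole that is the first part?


Total parts = 3 + 10 = 13
First part: 3/13 = 3/13
= 3/13

3/13


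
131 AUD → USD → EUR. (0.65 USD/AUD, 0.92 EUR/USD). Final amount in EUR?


Step 1: 131 AUD × 0.65 = 85.15 USD
Step 2: 85.15 USD × 0.92 = 78.34 EUR
Implied rate AUD→EUR = 0.65 × 0.92 = 0.5980
= 78.34 EUR

78.34 EUR


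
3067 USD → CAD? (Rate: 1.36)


Amount × rate = 3067 × 1.36
= 4171.12 CAD

4171.12 CAD


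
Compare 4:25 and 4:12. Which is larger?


4/25 = 0.1600
4/12 = 0.3333
0.1600 < 0.3333, so 4:25 is less
= 4:12

4:12


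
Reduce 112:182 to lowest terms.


GCD(112, 182) = 14
112/14 : 182/14
= 8:13

8:13


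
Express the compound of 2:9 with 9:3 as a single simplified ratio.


Compound ratio = (2×9) : (9×3)
= 18:27
GCD = 9
= 2:3

2:3


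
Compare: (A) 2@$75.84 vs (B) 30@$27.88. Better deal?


Deal A: $75.84/2 = $37.9200/unit
Deal B: $27.88/30 = $0.9293/unit
B is cheaper per unit
= Deal B

Deal B


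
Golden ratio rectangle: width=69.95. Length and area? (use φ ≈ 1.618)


φ = (1 + √5) / 2 ≈ 1.618
Length = width × φ = 69.95 × 1.618 = 113.1791
≈ 113.18
Area = width × length = 69.95 × 113.1791 = 7916.878045 ≈ 7916.88
= Length: 113.18, Area: 7916.88

Length: 113.18, Area: 7916.88


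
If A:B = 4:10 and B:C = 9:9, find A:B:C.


Match B: multiply A:B by 9 → 36:90
Multiply B:C by 10 → 90:90
Combined: 36:90:90
GCD = 18
= 2:5:5

2:5:5


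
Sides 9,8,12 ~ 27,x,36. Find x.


Scale factor = 27/9 = 3
Missing side = 8 × 3
= 24.0

24.0


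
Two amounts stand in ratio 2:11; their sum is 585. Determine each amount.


Let A = 2k, B = 11k.
2k + 11k = 585
13k = 585 → k = 585/13 = 45
A = 2×45 = 90, B = 11×45 = 495
= A = 90, B = 495

A = 90, B = 495


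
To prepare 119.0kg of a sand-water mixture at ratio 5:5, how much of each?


Total parts = 5 + 5 = 10
sand: 119.0 × 5/10 = 59.5kg
water: 119.0 × 5/10 = 59.5kg
= 59.5kg and 59.5kg

59.5kg and 59.5kg


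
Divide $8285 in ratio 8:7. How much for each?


Total parts = 8 + 7 = 15
Part 1: 8285 × 8/15 = 4418.67
Part 2: 8285 × 7/15 = 3866.33
= Part 1: $4418.67, Part 2: $3866.33

Part 1: $4418.67, Part 2: $3866.33


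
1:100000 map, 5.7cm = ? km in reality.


Real distance = map distance × scale
= 5.7cm × 100000
= 570000 cm = 5700.0 m
= 5.700 km

5.700 km


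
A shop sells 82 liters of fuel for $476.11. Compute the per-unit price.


Unit rate = total / quantity
= 476.11 / 82
= $5.81 per unit

$5.81 per unit


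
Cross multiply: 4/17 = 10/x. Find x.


Cross multiply: 4 × x = 17 × 10
4x = 170
x = 170 / 4
= 42.50

42.50


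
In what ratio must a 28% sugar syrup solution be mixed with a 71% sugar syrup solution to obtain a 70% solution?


Let x parts of 28% mix with y parts of 71%.
28x + 71y = 70(x + y)
28x + 71y = 70x + 70y
x(28 - 70) = y(70 - 71)
x/y = (71 - 70)/(70 - 28) = 1/42
Simplify: 1:42
= 1:42

1:42


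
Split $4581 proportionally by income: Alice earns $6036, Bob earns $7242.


Total income = 6036 + 7242 = $13278
Alice: $4581 × 6036/13278 = $2082.46
Bob: $4581 × 7242/13278 = $2498.54
= Alice: $2082.46, Bob: $2498.54

Alice: $2082.46, Bob: $2498.54


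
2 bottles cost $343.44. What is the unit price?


Unit rate = total / quantity
= 343.44 / 2
= $171.72 per unit

$171.72 per unit


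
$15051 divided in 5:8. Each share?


Total parts = 5 + 8 = 13
Part 1: 15051 × 5/13 = 5788.85
Part 2: 15051 × 8/13 = 9262.15
= Part 1: $5788.85, Part 2: $9262.15

Part 1: $5788.85, Part 2: $9262.15


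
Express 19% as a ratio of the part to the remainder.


19% means 19 parts out of 100; remainder = 81
Part : remainder = 19:81
GCD = 1
= 19:81

19:81


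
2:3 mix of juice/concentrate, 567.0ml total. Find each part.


Total parts = 2 + 3 = 5
juice: 567.0 × 2/5 = 226.8ml
concentrate: 567.0 × 3/5 = 340.2ml
= 226.8ml and 340.2ml

226.8ml and 340.2ml


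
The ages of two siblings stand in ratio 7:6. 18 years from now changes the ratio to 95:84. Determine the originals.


Let A = 7k, B = 6k.
(7k + 18) / (6k + 18) = 95/84
Cross-multiply: 84(7k + 18) = 95(6k + 18)
588k + 1512 = 570k + 1710
588k - 570k = 1710 - 1512
18k = 198
k = 198/18 = 11
A = 7×11 = 77, B = 6×11 = 66
= A = 77, B = 66

A = 77, B = 66


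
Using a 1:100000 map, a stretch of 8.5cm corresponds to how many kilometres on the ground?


Real distance = map distance × scale
= 8.5cm × 100000
= 850000 cm = 8500.0 m
= 8.500 km

8.500 km


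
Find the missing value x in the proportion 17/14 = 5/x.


Cross multiply: 17 × x = 14 × 5
17x = 70
x = 70 / 17
= 4.12

4.12


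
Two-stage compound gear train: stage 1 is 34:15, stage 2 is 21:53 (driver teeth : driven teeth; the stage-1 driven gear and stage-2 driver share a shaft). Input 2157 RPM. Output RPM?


Stage 1: RPM_B = RPM_A × t_A/t_B = 2157 × 34/15 = 73338/15 = 4889.20
B and C share a shaft → RPM_C = RPM_B
Stage 2: RPM_D = RPM_C × t_C/t_D = RPM_A × (t_A×t_C)/(t_B×t_D)
Overall ratio = (34×21)/(15×53) = 714/795
RPM_D = 2157 × 714/795 = 1540098/795
≈ 1937.23 RPM

1937.23 RPM


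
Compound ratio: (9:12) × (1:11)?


Compound ratio = (9×1) : (12×11)
= 9:132
GCD = 3
= 3:44

3:44


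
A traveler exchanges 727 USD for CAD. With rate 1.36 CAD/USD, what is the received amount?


Amount × rate = 727 × 1.36
= 988.72 CAD

988.72 CAD


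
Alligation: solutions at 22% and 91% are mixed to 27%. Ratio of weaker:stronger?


Let x parts of 22% mix with y parts of 91%.
22x + 91y = 27(x + y)
22x + 91y = 27x + 27y
x(22 - 27) = y(27 - 91)
x/y = (91 - 27)/(27 - 22) = 64/5
Simplify: 64:5
= 64:5

64:5


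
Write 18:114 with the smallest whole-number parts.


GCD(18, 114) = 6
18/6 : 114/6
= 3:19

3:19


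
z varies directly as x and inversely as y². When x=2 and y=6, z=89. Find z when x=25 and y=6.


z = k·x/y²
Solve for k using the known point: k = z·y²/x = 89×36/2 = 3204/2 = 1602.0000
Now evaluate at x=25, y=6:
z = k × 25 / 36 = (3204 × 25) / (2 × 36) = 80100/72
= 1112.5000

1112.5000


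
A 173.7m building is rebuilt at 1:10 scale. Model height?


Model size = real / scale
= 173.7 / 10
= 17.3700 m

17.3700 m


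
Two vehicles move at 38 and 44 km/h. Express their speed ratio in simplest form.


Ratio = 38:44
GCD = 2
Simplified = 19:22
Time ratio (same distance) = 22:19
Speed ratio = 19:22

19:22


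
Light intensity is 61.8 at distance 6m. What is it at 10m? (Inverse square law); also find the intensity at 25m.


I₁d₁² = I₂d₂²
I at 10m = 61.8 × (6/10)² = 61.8 × 36/100 = 2224.8/100 = 22.2480
I at 25m = 61.8 × (6/25)² = 61.8 × 36/625 = 2224.8/625 ≈ 3.5597
= 22.2480 and 3.5597

22.2480 and 3.5597


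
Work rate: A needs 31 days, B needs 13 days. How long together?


Rate of A = 1/31 per day
Rate of B = 1/13 per day
Combined rate = 1/31 + 1/13 = 44/403 ≈ 0.1092 per day
Days = 1 / combined rate = 403/44
≈ 9.16 days

9.16 days


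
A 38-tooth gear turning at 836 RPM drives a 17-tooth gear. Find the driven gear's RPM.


Gear ratio = 38:17 = 38:17
RPM_B = RPM_A × (teeth_A / teeth_B)
= 836 × (38/17)
= 1868.7 RPM

1868.7 RPM


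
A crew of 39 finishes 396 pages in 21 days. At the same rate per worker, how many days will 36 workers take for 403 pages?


Days ∝ work / workers, so d₂ = d₁ × (m₁/m₂) × (w₂/w₁)
Workers factor (inverse): 39/36 ≈ 1.0833
Work factor (direct): 403/396 ≈ 1.0177
d₂ = 21 × 39/36 × 403/396 = (21 × 39 × 403) / (36 × 396) = 330057/14256
≈ 23.15 days

23.15 days


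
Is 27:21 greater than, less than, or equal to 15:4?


27/21 = 1.2857
15/4 = 3.7500
1.2857 < 3.7500, so 27:21 is less
= less than

less than


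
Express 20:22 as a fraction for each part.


Total parts = 20 + 22 = 42
First part: 20/42 = 10/21
Second part: 22/42 = 11/21
= 10/21 and 11/21

10/21 and 11/21


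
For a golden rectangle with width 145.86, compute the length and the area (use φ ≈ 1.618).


φ = (1 + √5) / 2 ≈ 1.618
Length = width × φ = 145.86 × 1.618 = 236.00148
≈ 236.00
Area = width × length = 145.86 × 236.00148 = 34423.1758728 ≈ 34423.18
= Length: 236.00, Area: 34423.18

Length: 236.00, Area: 34423.18


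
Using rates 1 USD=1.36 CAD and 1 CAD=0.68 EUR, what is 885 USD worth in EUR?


Step 1: 885 USD × 1.36 = 1203.60 CAD
Step 2: 1203.60 CAD × 0.68 = 818.45 EUR
Implied rate USD→EUR = 1.36 × 0.68 = 0.9248
= 818.45 EUR

818.45 EUR


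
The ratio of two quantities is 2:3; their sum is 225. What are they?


Let A = 2k, B = 3k.
2k + 3k = 225
5k = 225 → k = 225/5 = 45
A = 2×45 = 90, B = 3×45 = 135
= A = 90, B = 135

A = 90, B = 135


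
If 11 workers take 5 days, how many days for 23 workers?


Inverse proportion: x × y = constant
k = 11 × 5 = 55
y₂ = k / 23 = 55 / 23
= 2.39

2.39


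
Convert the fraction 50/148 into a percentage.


Percentage = (part / whole) × 100
= (50 / 148) × 100
≈ 33.78%

33.78%


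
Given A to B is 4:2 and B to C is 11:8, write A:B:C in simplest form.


Match B: multiply A:B by 11 → 44:22
Multiply B:C by 2 → 22:16
Combined: 44:22:16
GCD = 2
= 22:11:8

22:11:8


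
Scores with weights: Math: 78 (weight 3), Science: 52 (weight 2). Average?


Numerator = 78×3 + 52×2
= 234 + 104
= 338
Total weight = 5
Weighted avg = 338/5
= 67.60

67.60


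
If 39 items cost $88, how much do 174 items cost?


Direct proportion: y/x = constant
k = 88/39 ≈ 2.2564
y₂ = k × 174 = 88 × 174 / 39 = 15312/39
≈ 392.62

392.62


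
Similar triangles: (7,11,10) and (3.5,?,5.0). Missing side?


Scale factor = 3.5/7 = 0.5
Missing side = 11 × 0.5
= 5.5

5.5


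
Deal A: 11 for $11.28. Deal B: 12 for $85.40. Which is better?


Deal A: $11.28/11 = $1.0255/unit
Deal B: $85.40/12 = $7.1167/unit
A is cheaper per unit
= Deal A

Deal A


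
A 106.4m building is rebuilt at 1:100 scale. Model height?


Model size = real / scale
= 106.4 / 100
= 1.0640 m

1.0640 m


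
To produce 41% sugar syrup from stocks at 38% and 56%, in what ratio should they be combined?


Let x parts of 38% mix with y parts of 56%.
38x + 56y = 41(x + y)
38x + 56y = 41x + 41y
x(38 - 41) = y(41 - 56)
x/y = (56 - 41)/(41 - 38) = 15/3
Simplify: 5:1
= 5:1

5:1


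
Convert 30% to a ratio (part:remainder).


30% means 30 parts out of 100; remainder = 70
Part : remainder = 30:70
GCD = 10
= 3:7

3:7


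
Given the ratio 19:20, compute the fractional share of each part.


Total parts = 19 + 20 = 39
First part: 19/39 = 19/39
Second part: 20/39 = 20/39
= 19/39 and 20/39

19/39 and 20/39


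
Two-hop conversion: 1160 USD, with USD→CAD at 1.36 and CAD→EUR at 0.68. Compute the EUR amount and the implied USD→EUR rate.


Step 1: 1160 USD × 1.36 = 1577.60 CAD
Step 2: 1577.60 CAD × 0.68 = 1072.77 EUR
Implied rate USD→EUR = 1.36 × 0.68 = 0.9248
= 1072.77 EUR; implied rate 0.9248 EUR/USD

1072.77 EUR; implied rate 0.9248 EUR/USD


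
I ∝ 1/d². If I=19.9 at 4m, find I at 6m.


I₁d₁² = I₂d₂²
I₂ = I₁ × (d₁/d₂)²
= 19.9 × (4/6)²
= 19.9 × 16/36
= 318.4/36
≈ 8.8444

8.8444


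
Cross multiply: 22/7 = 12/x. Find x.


Cross multiply: 22 × x = 7 × 12
22x = 84
x = 84 / 22
= 3.82

3.82


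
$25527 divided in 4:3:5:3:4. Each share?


Total parts = 4 + 3 + 5 + 3 + 4 = 19
Part 1: 25527 × 4/19 = 5374.11
Part 2: 25527 × 3/19 = 4030.58
Part 3: 25527 × 5/19 = 6717.63
Part 4: 25527 × 3/19 = 4030.58
Part 5: 25527 × 4/19 = 5374.11
= Part 1: $5374.11, Part 2: $4030.58, Part 3: $6717.63, Part 4: $4030.58, Part 5: $5374.11

Part 1: $5374.11, Part 2: $4030.58, Part 3: $6717.63, Part 4: $4030.58, Part 5: $5374.11


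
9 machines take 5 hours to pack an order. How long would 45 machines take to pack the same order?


Inverse proportion: x × y = constant
k = 9 × 5 = 45
y₂ = k / 45 = 45 / 45
= 1.00

1.00


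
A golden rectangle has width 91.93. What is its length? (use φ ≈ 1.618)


φ = (1 + √5) / 2 ≈ 1.618
Length = width × φ = 91.93 × 1.618 = 148.74274
≈ 148.74

148.74


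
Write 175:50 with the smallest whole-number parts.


GCD(175, 50) = 25
175/25 : 50/25
= 7:2

7:2


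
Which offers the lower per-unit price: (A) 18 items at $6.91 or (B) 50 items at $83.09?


Deal A: $6.91/18 = $0.3839/unit
Deal B: $83.09/50 = $1.6618/unit
A is cheaper per unit
= Deal A

Deal A


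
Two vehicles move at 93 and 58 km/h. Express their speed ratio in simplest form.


Ratio = 93:58
GCD = 1
Simplified = 93:58
Time ratio (same distance) = 58:93
Speed ratio = 93:58

93:58


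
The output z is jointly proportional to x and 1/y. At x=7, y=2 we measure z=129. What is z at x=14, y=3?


z = k·x/y
Solve for k using the known point: k = z·y/x = 129×2/7 = 258/7 ≈ 36.8571
Now evaluate at x=14, y=3:
z = k × 14 / 3 = (258 × 14) / (7 × 3) = 3612/21
= 172.0000

172.0000


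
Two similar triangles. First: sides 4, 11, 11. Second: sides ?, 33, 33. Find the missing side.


Scale factor = 33/11 = 3
Missing side = 4 × 3
= 12.0

12.0


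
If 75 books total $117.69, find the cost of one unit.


Unit rate = total / quantity
= 117.69 / 75
= $1.57 per unit

$1.57 per unit


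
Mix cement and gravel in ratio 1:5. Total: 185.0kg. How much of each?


Total parts = 1 + 5 = 6
cement: 185.0 × 1/6 = 30.8kg
gravel: 185.0 × 5/6 = 154.2kg
= 30.8kg and 154.2kg

30.8kg and 154.2kg


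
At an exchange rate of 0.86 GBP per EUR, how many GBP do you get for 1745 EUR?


Amount × rate = 1745 × 0.86
= 1500.70 GBP

1500.70 GBP


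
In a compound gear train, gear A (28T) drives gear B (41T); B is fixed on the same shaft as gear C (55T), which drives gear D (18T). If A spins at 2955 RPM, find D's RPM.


Stage 1: RPM_B = RPM_A × t_A/t_B = 2955 × 28/41 = 82740/41 ≈ 2018.05
B and C share a shaft → RPM_C = RPM_B
Stage 2: RPM_D = RPM_C × t_C/t_D = RPM_A × (t_A×t_C)/(t_B×t_D)
Overall ratio = (28×55)/(41×18) = 1540/738
RPM_D = 2955 × 1540/738 = 4550700/738
≈ 6166.26 RPM

6166.26 RPM


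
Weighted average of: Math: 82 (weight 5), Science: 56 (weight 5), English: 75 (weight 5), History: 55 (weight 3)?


Numerator = 82×5 + 56×5 + 75×5 + 55×3
= 410 + 280 + 375 + 165
= 1230
Total weight = 18
Weighted avg = 1230/18
= 68.33

68.33


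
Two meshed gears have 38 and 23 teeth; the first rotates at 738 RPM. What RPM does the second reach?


Gear ratio = 38:23 = 38:23
RPM_B = RPM_A × (teeth_A / teeth_B)
= 738 × (38/23)
= 1219.3 RPM

1219.3 RPM


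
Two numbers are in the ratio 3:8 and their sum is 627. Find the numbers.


Let A = 3k, B = 8k.
3k + 8k = 627
11k = 627 → k = 627/11 = 57
A = 3×57 = 171, B = 8×57 = 456
= A = 171, B = 456

A = 171, B = 456


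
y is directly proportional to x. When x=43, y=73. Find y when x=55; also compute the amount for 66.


Direct proportion: y/x = constant
k = 73/43 ≈ 1.6977
y at x=55: k × 55 = 73 × 55 / 43 = 4015/43 ≈ 93.37
y at x=66: k × 66 = 73 × 66 / 43 = 4818/43 ≈ 112.05
= 93.37 and 112.05

93.37 and 112.05


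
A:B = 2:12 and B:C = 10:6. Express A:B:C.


Match B: multiply A:B by 10 → 20:120
Multiply B:C by 12 → 120:72
Combined: 20:120:72
GCD = 4
= 5:30:18

5:30:18


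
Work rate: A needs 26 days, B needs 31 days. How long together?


Rate of A = 1/26 per day
Rate of B = 1/31 per day
Combined rate = 1/26 + 1/31 = 57/806 ≈ 0.0707 per day
Days = 1 / combined rate = 806/57
≈ 14.14 days

14.14 days


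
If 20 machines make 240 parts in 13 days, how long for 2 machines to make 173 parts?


Days ∝ work / workers, so d₂ = d₁ × (m₁/m₂) × (w₂/w₁)
Workers factor (inverse): 20/2 = 10.0000
Work factor (direct): 173/240 ≈ 0.7208
d₂ = 13 × 20/2 × 173/240 = (13 × 20 × 173) / (2 × 240) = 44980/480
≈ 93.71 days

93.71 days
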